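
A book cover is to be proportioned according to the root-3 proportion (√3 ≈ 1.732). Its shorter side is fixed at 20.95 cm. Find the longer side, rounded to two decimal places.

36.29 cm

root-3 ≈ 1.73205.
Longer side = 20.95 × 1.73205 ≈ 36.2864 → 36.29 cm.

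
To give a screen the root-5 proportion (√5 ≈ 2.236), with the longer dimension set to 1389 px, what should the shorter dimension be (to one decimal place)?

root-5 ≈ 2.23607.
Shorter side = 1389 ÷ 2.23607 ≈ 621.179 → 621.2 px.

621.2 px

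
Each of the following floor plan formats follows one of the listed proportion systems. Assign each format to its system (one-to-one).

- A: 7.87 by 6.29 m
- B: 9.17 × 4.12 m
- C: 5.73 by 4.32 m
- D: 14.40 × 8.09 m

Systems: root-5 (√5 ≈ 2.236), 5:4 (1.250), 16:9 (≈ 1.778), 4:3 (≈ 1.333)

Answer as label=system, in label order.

A = 7.87/6.29 ≈ 1.251 → 5:4 (1.250)
B = 9.17/4.12 ≈ 2.226 → root-5 (2.236)
C = 5.73/4.32 ≈ 1.326 → 4:3 (1.333)
D = 14.40/8.09 ≈ 1.780 → 16:9 (1.778)

A=5:4, B=root-5, C=4:3, D=16:9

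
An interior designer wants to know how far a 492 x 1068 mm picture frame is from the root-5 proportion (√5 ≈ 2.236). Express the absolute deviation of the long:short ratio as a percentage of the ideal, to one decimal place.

Ratio = 1068 / 492 ≈ 2.1707.
Ideal root-5 ≈ 2.2361. |2.1707 − 2.2361| / 2.2361 ≈ 2.92% → 2.9%.

2.9%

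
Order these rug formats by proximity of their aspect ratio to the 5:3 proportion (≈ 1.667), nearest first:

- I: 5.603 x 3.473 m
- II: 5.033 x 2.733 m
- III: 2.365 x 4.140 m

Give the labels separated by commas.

Ratios: I = 5.603 / 3.473 ≈ 1.613; II = 5.033 / 2.733 ≈ 1.842; III = 4.140 / 2.365 ≈ 1.751.
|Δ from 1.667|: I 0.054; II 0.175; III 0.084.

I, III, II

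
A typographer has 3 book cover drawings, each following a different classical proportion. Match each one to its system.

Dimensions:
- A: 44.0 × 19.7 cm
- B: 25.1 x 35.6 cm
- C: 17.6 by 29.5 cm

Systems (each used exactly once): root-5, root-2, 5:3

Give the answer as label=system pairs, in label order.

Ratios: A ≈ 2.234; B ≈ 1.418; C ≈ 1.676.
Targets: root-5 ≈ 2.236; root-2 ≈ 1.414; 5:3 ≈ 1.667.

A=root-5, B=root-2, C=5:3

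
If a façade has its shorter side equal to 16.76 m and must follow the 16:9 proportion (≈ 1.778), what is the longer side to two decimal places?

16:9 ≈ 1.77778.
Longer side = 16.76 × 1.77778 ≈ 29.7956 → 29.80 m.

29.80 m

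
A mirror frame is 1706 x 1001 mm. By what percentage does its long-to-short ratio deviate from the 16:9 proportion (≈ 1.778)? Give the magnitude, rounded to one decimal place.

4.1%

Ratio = 1706 / 1001 ≈ 1.7043.
Ideal 16:9 ≈ 1.7778. |1.7043 − 1.7778| / 1.7778 ≈ 4.13% → 4.1%.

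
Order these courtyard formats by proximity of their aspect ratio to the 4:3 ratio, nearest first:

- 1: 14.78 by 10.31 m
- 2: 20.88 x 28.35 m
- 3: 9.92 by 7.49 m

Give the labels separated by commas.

3, 2, 1

1: 14.78/10.31 ≈ 1.434 → |1.434 − 1.333| = 0.101
2: 28.35/20.88 ≈ 1.358 → |1.358 − 1.333| = 0.025
3: 9.92/7.49 ≈ 1.324 → |1.324 − 1.333| = 0.009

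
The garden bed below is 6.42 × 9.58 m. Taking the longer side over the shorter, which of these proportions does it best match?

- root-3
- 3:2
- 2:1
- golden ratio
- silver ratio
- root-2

Ratio = 9.58 / 6.42 ≈ 1.492.
Distances: root-3 1.732 (Δ 0.240); 3:2 1.500 (Δ 0.008); 2:1 2.000 (Δ 0.508); golden ratio 1.618 (Δ 0.126); silver ratio 2.414 (Δ 0.922); root-2 1.414 (Δ 0.078).

3:2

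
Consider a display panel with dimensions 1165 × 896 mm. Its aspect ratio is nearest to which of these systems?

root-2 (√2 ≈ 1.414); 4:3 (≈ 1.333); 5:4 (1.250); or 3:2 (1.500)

Ratio = 1165 / 896 ≈ 1.300.
Distances: root-2 1.414 (Δ 0.114); 4:3 1.333 (Δ 0.033); 5:4 1.250 (Δ 0.050); 3:2 1.500 (Δ 0.200).

4:3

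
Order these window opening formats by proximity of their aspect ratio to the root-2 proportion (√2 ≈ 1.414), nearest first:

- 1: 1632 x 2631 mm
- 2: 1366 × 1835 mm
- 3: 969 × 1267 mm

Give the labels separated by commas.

2, 3, 1

Ratios: 1 = 2631 / 1632 ≈ 1.612; 2 = 1835 / 1366 ≈ 1.343; 3 = 1267 / 969 ≈ 1.308.
|Δ from 1.414|: 1 0.198; 2 0.071; 3 0.106.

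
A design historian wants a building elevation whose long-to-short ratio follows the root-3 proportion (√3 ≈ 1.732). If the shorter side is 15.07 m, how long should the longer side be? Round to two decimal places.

26.10 m

root-3 ≈ 1.73205.
Longer side = 15.07 × 1.73205 ≈ 26.1020 → 26.10 m.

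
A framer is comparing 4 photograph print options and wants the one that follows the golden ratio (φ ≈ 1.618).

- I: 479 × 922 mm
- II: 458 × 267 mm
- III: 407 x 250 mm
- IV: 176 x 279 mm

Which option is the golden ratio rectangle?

Ratios (long/short): I ≈ 1.925; II ≈ 1.715; III ≈ 1.628; IV ≈ 1.585.
golden ratio ≈ 1.618; option III is nearest (Δ 0.010).

III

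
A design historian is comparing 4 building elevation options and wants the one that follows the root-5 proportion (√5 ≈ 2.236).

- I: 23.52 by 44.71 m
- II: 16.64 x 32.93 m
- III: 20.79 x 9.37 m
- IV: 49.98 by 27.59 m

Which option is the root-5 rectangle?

III

Ratios (long/short): I ≈ 1.901; II ≈ 1.979; III ≈ 2.219; IV ≈ 1.812.
root-5 ≈ 2.236; option III is nearest (Δ 0.017).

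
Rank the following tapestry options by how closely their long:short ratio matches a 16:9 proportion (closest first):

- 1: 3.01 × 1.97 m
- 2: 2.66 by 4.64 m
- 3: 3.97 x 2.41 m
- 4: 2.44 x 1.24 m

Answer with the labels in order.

2, 3, 4, 1

1: 3.01/1.97 ≈ 1.528 → |1.528 − 1.778| = 0.250
2: 4.64/2.66 ≈ 1.744 → |1.744 − 1.778| = 0.034
3: 3.97/2.41 ≈ 1.647 → |1.647 − 1.778| = 0.131
4: 2.44/1.24 ≈ 1.968 → |1.968 − 1.778| = 0.190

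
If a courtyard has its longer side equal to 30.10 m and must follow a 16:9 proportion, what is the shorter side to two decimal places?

16:9 ≈ 1.77778.
Shorter side = 30.10 ÷ 1.77778 ≈ 16.9312 → 16.93 m.

16.93 m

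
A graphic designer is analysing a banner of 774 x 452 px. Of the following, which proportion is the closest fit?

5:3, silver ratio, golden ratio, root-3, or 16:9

774/452 ≈ 1.712. Nearest candidates are root-3 (1.732, off by 0.020) and 5:3 (1.667, off by 0.045).

root-3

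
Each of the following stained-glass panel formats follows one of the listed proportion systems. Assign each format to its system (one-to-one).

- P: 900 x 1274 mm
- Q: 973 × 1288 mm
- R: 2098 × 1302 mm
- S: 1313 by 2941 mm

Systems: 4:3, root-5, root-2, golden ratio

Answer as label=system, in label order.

P=root-2, Q=4:3, R=golden ratio, S=root-5

P = 1274/900 ≈ 1.416 → root-2 (1.414)
Q = 1288/973 ≈ 1.324 → 4:3 (1.333)
R = 2098/1302 ≈ 1.611 → golden ratio (1.618)
S = 2941/1313 ≈ 2.240 → root-5 (2.236)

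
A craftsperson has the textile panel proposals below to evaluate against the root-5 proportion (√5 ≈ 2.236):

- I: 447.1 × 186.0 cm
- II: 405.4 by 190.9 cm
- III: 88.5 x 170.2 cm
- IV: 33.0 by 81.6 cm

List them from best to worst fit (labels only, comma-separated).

Ratios: I = 447.1 / 186.0 ≈ 2.404; II = 405.4 / 190.9 ≈ 2.124; III = 170.2 / 88.5 ≈ 1.923; IV = 81.6 / 33.0 ≈ 2.473.
|Δ from 2.236|: I 0.168; II 0.112; III 0.313; IV 0.237.

II, I, IV, III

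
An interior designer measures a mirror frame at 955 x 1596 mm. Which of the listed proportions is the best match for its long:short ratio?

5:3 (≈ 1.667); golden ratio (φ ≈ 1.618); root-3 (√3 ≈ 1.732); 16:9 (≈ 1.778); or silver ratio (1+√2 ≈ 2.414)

5:3

Ratio = 1596 / 955 ≈ 1.671.
Distances: 5:3 1.667 (Δ 0.004); golden ratio 1.618 (Δ 0.053); root-3 1.732 (Δ 0.061); 16:9 1.778 (Δ 0.107); silver ratio 2.414 (Δ 0.743).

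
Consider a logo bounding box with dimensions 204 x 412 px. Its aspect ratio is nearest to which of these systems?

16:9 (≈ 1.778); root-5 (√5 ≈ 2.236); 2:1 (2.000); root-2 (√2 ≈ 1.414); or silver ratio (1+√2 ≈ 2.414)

2:1

412/204 ≈ 2.020. Nearest candidates are 2:1 (2.000, off by 0.020) and root-5 (2.236, off by 0.216).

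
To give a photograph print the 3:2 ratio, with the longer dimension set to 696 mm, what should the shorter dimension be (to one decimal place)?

3:2 = 1.50000.
Shorter side = 696 ÷ 1.50000 ≈ 464.000 → 464.0 mm.

464.0 mm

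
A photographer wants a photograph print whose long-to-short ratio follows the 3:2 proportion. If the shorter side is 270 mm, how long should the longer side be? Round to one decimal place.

3:2 = 1.50000.
Longer side = 270 × 1.50000 ≈ 405.000 → 405.0 mm.

405.0 mm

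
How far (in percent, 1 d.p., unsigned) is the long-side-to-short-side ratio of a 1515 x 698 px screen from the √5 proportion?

2.9%

Ratio = 1515 / 698 ≈ 2.1705.
Ideal root-5 ≈ 2.2361. |2.1705 − 2.2361| / 2.2361 ≈ 2.93% → 2.9%.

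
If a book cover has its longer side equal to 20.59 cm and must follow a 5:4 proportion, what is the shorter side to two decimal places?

16.47 cm

5:4 = 1.25000.
Shorter side = 20.59 ÷ 1.25000 ≈ 16.4720 → 16.47 cm.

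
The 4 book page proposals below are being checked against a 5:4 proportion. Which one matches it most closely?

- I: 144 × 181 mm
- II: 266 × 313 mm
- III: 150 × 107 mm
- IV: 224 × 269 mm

I

Target 5:4 ≈ 1.250.
I: 1.257 (Δ0.007)  II: 1.177 (Δ0.073)  III: 1.402 (Δ0.152)  IV: 1.201 (Δ0.049)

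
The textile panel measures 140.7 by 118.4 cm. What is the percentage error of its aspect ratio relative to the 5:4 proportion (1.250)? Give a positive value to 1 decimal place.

4.9%

Ratio = 140.7 / 118.4 ≈ 1.1883.
Ideal 5:4 = 1.2500. |1.1883 − 1.2500| / 1.2500 ≈ 4.94% → 4.9%.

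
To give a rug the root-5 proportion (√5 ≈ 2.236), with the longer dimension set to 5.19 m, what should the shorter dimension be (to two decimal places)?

root-5 ≈ 2.23607.
Shorter side = 5.19 ÷ 2.23607 ≈ 2.3210 → 2.32 m.

2.32 m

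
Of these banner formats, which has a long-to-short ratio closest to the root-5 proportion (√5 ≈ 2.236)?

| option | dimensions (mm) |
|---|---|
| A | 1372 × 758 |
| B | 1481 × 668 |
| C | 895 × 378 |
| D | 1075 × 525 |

B

Ratios (long/short): A ≈ 1.810; B ≈ 2.217; C ≈ 2.368; D ≈ 2.048.
root-5 ≈ 2.236; option B is nearest (Δ 0.019).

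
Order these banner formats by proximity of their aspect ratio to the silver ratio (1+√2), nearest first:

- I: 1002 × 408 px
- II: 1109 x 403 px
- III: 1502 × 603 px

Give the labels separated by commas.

Ratios: I = 1002 / 408 ≈ 2.456; II = 1109 / 403 ≈ 2.752; III = 1502 / 603 ≈ 2.491.
|Δ from 2.414|: I 0.042; II 0.338; III 0.077.

I, III, II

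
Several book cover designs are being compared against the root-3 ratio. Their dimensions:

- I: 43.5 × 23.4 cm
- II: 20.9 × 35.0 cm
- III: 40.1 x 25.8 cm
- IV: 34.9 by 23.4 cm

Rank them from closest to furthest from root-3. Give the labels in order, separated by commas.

II, I, III, IV

Ratios: I = 43.5 / 23.4 ≈ 1.859; II = 35.0 / 20.9 ≈ 1.675; III = 40.1 / 25.8 ≈ 1.554; IV = 34.9 / 23.4 ≈ 1.491.
|Δ from 1.732|: I 0.127; II 0.057; III 0.178; IV 0.241.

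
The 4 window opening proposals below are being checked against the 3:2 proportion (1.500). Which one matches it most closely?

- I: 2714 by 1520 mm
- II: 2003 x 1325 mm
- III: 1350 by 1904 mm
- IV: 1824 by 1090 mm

II

Ratios (long/short): I ≈ 1.786; II ≈ 1.512; III ≈ 1.410; IV ≈ 1.673.
3:2 ≈ 1.500; option II is nearest (Δ 0.012).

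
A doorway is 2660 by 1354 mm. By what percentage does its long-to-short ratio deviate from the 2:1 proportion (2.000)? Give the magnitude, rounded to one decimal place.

Ratio = 2660 / 1354 ≈ 1.9645.
Ideal 2:1 = 2.0000. |1.9645 − 2.0000| / 2.0000 ≈ 1.78% → 1.8%.

1.8%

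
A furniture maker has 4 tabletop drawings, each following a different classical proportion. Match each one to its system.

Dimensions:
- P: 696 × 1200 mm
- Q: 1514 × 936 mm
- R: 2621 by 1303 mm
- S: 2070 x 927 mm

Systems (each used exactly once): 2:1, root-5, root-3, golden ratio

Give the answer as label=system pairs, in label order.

P=root-3, Q=golden ratio, R=2:1, S=root-5

Ratios: P ≈ 1.724; Q ≈ 1.618; R ≈ 2.012; S ≈ 2.233.
Targets: 2:1 ≈ 2.000; root-5 ≈ 2.236; root-3 ≈ 1.732; golden ratio ≈ 1.618.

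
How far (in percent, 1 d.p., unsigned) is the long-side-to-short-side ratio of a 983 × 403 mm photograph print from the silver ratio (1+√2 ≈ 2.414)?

1.0%

Ratio = 983 / 403 ≈ 2.4392.
Ideal silver ratio ≈ 2.4142. |2.4392 − 2.4142| / 2.4142 ≈ 1.04% → 1.0%.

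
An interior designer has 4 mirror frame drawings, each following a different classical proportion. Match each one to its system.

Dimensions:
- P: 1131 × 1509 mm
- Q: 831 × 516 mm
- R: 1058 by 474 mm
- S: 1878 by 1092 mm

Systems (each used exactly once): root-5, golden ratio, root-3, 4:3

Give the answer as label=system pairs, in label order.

Ratios: P ≈ 1.334; Q ≈ 1.610; R ≈ 2.232; S ≈ 1.720.
Targets: root-5 ≈ 2.236; golden ratio ≈ 1.618; root-3 ≈ 1.732; 4:3 ≈ 1.333.

P=4:3, Q=golden ratio, R=root-5, S=root-3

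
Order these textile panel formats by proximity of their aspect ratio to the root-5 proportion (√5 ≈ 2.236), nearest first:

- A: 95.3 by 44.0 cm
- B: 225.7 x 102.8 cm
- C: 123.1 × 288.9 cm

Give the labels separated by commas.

B, A, C

A: 95.3/44.0 ≈ 2.166 → |2.166 − 2.236| = 0.070
B: 225.7/102.8 ≈ 2.196 → |2.196 − 2.236| = 0.040
C: 288.9/123.1 ≈ 2.347 → |2.347 − 2.236| = 0.111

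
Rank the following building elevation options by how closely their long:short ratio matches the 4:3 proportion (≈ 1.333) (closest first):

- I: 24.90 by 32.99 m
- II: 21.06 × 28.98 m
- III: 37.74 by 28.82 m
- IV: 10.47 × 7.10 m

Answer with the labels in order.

I: 32.99/24.90 ≈ 1.325 → |1.325 − 1.333| = 0.008
II: 28.98/21.06 ≈ 1.376 → |1.376 − 1.333| = 0.043
III: 37.74/28.82 ≈ 1.310 → |1.310 − 1.333| = 0.023
IV: 10.47/7.10 ≈ 1.475 → |1.475 − 1.333| = 0.142

I, III, II, IV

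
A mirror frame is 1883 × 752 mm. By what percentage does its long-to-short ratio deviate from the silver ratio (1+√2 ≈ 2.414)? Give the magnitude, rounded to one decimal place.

Ratio = 1883 / 752 ≈ 2.5040.
Ideal silver ratio ≈ 2.4142. |2.5040 − 2.4142| / 2.4142 ≈ 3.72% → 3.7%.

3.7%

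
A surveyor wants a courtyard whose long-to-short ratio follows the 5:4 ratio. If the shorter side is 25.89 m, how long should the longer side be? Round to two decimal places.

32.36 m

5:4 = 1.25000.
Longer side = 25.89 × 1.25000 ≈ 32.3625 → 32.36 m.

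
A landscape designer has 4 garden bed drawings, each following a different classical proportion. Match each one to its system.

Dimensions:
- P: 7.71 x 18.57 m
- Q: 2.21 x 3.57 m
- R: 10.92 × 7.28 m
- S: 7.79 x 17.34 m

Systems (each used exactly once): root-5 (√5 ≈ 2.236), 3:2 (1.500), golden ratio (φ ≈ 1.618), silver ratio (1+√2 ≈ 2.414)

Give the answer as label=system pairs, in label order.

Ratios: P ≈ 2.409; Q ≈ 1.615; R ≈ 1.500; S ≈ 2.226.
Targets: root-5 ≈ 2.236; 3:2 ≈ 1.500; golden ratio ≈ 1.618; silver ratio ≈ 2.414.

P=silver ratio, Q=golden ratio, R=3:2, S=root-5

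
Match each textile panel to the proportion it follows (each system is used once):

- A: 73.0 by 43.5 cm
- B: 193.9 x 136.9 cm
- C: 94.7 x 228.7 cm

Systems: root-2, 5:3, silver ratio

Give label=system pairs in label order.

A=5:3, B=root-2, C=silver ratio

A = 73.0/43.5 ≈ 1.678 → 5:3 (1.667)
B = 193.9/136.9 ≈ 1.416 → root-2 (1.414)
C = 228.7/94.7 ≈ 2.415 → silver ratio (2.414)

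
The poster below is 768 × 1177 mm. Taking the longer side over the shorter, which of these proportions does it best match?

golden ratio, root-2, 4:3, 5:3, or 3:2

1177/768 ≈ 1.533. Nearest candidates are 3:2 (1.500, off by 0.033) and golden ratio (1.618, off by 0.085).

3:2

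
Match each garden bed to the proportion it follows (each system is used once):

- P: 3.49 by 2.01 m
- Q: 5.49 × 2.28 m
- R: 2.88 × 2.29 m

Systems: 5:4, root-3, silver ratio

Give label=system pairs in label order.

Ratios: P ≈ 1.736; Q ≈ 2.408; R ≈ 1.258.
Targets: 5:4 ≈ 1.250; root-3 ≈ 1.732; silver ratio ≈ 2.414.

P=root-3, Q=silver ratio, R=5:4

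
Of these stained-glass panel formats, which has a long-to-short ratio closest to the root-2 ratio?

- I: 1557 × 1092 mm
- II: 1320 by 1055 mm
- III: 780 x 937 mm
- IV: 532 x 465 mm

Ratios (long/short): I ≈ 1.426; II ≈ 1.251; III ≈ 1.201; IV ≈ 1.144.
root-2 ≈ 1.414; option I is nearest (Δ 0.012).

I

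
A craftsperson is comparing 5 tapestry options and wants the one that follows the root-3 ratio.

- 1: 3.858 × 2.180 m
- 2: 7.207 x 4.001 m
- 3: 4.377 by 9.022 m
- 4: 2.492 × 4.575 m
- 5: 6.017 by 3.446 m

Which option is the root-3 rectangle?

Target root-3 ≈ 1.732.
1: 1.770 (Δ0.038)  2: 1.801 (Δ0.069)  3: 2.061 (Δ0.329)  4: 1.836 (Δ0.104)  5: 1.746 (Δ0.014)

5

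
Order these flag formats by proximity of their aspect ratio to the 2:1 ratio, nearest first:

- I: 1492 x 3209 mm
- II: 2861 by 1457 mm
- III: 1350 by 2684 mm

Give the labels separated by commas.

I: 3209/1492 ≈ 2.151 → |2.151 − 2.000| = 0.151
II: 2861/1457 ≈ 1.964 → |1.964 − 2.000| = 0.036
III: 2684/1350 ≈ 1.988 → |1.988 − 2.000| = 0.012

III, II, I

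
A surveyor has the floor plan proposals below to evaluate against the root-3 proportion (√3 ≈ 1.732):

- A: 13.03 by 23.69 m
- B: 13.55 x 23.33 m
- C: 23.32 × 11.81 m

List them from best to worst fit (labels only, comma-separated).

B, A, C

A: 23.69/13.03 ≈ 1.818 → |1.818 − 1.732| = 0.086
B: 23.33/13.55 ≈ 1.722 → |1.722 − 1.732| = 0.010
C: 23.32/11.81 ≈ 1.975 → |1.975 − 1.732| = 0.243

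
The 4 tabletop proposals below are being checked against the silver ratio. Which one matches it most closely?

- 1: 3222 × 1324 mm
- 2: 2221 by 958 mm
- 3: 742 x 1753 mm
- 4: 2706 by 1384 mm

1

Ratios (long/short): 1 ≈ 2.434; 2 ≈ 2.318; 3 ≈ 2.363; 4 ≈ 1.955.
silver ratio ≈ 2.414; option 1 is nearest (Δ 0.020).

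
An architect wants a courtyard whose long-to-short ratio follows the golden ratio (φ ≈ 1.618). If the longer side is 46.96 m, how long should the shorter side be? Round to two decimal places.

29.02 m

golden ratio ≈ 1.61803.
Shorter side = 46.96 ÷ 1.61803 ≈ 29.0229 → 29.02 m.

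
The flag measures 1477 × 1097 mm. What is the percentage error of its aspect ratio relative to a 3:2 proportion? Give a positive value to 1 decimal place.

10.2%

Ratio = 1477 / 1097 ≈ 1.3464.
Ideal 3:2 = 1.5000. |1.3464 − 1.5000| / 1.5000 ≈ 10.24% → 10.2%.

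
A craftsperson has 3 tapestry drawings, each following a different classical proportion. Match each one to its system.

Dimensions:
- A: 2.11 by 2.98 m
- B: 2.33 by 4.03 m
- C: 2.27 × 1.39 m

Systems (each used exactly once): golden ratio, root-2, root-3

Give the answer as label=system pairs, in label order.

A=root-2, B=root-3, C=golden ratio

A = 2.98/2.11 ≈ 1.412 → root-2 (1.414)
B = 4.03/2.33 ≈ 1.730 → root-3 (1.732)
C = 2.27/1.39 ≈ 1.633 → golden ratio (1.618)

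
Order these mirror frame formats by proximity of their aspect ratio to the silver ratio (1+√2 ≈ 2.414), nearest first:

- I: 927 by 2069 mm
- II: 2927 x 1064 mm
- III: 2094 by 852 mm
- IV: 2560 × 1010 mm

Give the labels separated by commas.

Ratios: I = 2069 / 927 ≈ 2.232; II = 2927 / 1064 ≈ 2.751; III = 2094 / 852 ≈ 2.458; IV = 2560 / 1010 ≈ 2.535.
|Δ from 2.414|: I 0.182; II 0.337; III 0.044; IV 0.121.

III, IV, I, II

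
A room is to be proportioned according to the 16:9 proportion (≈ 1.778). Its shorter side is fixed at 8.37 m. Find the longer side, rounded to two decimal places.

16:9 ≈ 1.77778.
Longer side = 8.37 × 1.77778 ≈ 14.8800 → 14.88 m.

14.88 m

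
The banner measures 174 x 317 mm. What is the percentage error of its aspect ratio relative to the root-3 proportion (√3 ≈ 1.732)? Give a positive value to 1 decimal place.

5.2%

Ratio = 317 / 174 ≈ 1.8218.
Ideal root-3 ≈ 1.7321. |1.8218 − 1.7321| / 1.7321 ≈ 5.18% → 5.2%.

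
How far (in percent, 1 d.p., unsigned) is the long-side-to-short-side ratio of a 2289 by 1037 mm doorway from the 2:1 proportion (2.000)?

Ratio = 2289 / 1037 ≈ 2.2073.
Ideal 2:1 = 2.0000. |2.2073 − 2.0000| / 2.0000 ≈ 10.37% → 10.4%.

10.4%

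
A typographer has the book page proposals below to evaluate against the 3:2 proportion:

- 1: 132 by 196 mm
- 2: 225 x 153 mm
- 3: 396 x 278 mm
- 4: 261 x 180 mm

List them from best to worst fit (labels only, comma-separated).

1, 2, 4, 3

1: 196/132 ≈ 1.485 → |1.485 − 1.500| = 0.015
2: 225/153 ≈ 1.471 → |1.471 − 1.500| = 0.029
3: 396/278 ≈ 1.424 → |1.424 − 1.500| = 0.076
4: 261/180 ≈ 1.450 → |1.450 − 1.500| = 0.050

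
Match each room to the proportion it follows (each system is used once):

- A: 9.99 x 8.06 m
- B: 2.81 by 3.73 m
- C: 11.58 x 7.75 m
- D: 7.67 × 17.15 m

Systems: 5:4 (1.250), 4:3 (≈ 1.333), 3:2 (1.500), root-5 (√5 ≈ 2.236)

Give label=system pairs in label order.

A=5:4, B=4:3, C=3:2, D=root-5

A = 9.99/8.06 ≈ 1.239 → 5:4 (1.250)
B = 3.73/2.81 ≈ 1.327 → 4:3 (1.333)
C = 11.58/7.75 ≈ 1.494 → 3:2 (1.500)
D = 17.15/7.67 ≈ 2.236 → root-5 (2.236)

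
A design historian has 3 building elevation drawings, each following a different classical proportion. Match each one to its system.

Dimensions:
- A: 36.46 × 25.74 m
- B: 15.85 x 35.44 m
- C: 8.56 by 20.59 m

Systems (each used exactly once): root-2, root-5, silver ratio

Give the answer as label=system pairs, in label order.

Ratios: A ≈ 1.416; B ≈ 2.236; C ≈ 2.405.
Targets: root-2 ≈ 1.414; root-5 ≈ 2.236; silver ratio ≈ 2.414.

A=root-2, B=root-5, C=silver ratio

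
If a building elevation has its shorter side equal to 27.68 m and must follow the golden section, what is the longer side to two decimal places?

golden ratio ≈ 1.61803.
Longer side = 27.68 × 1.61803 ≈ 44.7871 → 44.79 m.

44.79 m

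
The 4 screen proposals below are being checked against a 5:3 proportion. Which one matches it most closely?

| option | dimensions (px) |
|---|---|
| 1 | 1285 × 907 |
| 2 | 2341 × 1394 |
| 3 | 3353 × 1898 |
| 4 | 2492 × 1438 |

Ratios (long/short): 1 ≈ 1.417; 2 ≈ 1.679; 3 ≈ 1.767; 4 ≈ 1.733.
5:3 ≈ 1.667; option 2 is nearest (Δ 0.012).

2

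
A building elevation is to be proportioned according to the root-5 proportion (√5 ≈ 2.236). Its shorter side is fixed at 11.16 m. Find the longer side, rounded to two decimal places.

24.95 m

root-5 ≈ 2.23607.
Longer side = 11.16 × 2.23607 ≈ 24.9545 → 24.95 m.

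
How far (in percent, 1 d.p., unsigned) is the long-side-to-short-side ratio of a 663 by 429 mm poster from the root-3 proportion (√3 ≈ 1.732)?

Ratio = 663 / 429 ≈ 1.5455.
Ideal root-3 ≈ 1.7321. |1.5455 − 1.7321| / 1.7321 ≈ 10.77% → 10.8%.

10.8%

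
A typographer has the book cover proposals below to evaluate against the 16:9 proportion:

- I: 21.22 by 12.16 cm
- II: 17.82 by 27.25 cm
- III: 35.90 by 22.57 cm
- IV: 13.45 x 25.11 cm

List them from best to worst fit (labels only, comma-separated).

I, IV, III, II

Ratios: I = 21.22 / 12.16 ≈ 1.745; II = 27.25 / 17.82 ≈ 1.529; III = 35.90 / 22.57 ≈ 1.591; IV = 25.11 / 13.45 ≈ 1.867.
|Δ from 1.778|: I 0.033; II 0.249; III 0.187; IV 0.089.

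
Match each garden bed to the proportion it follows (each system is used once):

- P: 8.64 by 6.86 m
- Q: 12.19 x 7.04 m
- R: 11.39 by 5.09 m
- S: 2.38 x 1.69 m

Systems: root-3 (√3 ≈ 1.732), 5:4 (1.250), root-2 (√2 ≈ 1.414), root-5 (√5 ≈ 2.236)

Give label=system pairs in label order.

P = 8.64/6.86 ≈ 1.259 → 5:4 (1.250)
Q = 12.19/7.04 ≈ 1.732 → root-3 (1.732)
R = 11.39/5.09 ≈ 2.238 → root-5 (2.236)
S = 2.38/1.69 ≈ 1.408 → root-2 (1.414)

P=5:4, Q=root-3, R=root-5, S=root-2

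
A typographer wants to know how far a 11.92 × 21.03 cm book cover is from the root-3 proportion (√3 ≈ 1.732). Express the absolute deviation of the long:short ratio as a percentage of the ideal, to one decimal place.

1.9%

Ratio = 21.03 / 11.92 ≈ 1.7643.
Ideal root-3 ≈ 1.7321. |1.7643 − 1.7321| / 1.7321 ≈ 1.86% → 1.9%.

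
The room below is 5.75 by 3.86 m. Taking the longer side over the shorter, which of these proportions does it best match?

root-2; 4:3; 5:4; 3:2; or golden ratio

Ratio = 5.75 / 3.86 ≈ 1.490.
Distances: root-2 1.414 (Δ 0.076); 4:3 1.333 (Δ 0.157); 5:4 1.250 (Δ 0.240); 3:2 1.500 (Δ 0.010); golden ratio 1.618 (Δ 0.128).

3:2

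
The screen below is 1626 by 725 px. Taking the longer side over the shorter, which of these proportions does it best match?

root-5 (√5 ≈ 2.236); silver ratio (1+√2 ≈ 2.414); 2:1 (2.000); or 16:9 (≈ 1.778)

root-5

1626/725 ≈ 2.243. Nearest candidates are root-5 (2.236, off by 0.007) and silver ratio (2.414, off by 0.171).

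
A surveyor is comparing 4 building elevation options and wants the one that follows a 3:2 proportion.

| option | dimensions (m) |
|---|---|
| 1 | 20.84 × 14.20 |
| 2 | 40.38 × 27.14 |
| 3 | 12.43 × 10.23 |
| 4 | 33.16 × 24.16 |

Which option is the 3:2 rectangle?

2

Ratios (long/short): 1 ≈ 1.468; 2 ≈ 1.488; 3 ≈ 1.215; 4 ≈ 1.373.
3:2 ≈ 1.500; option 2 is nearest (Δ 0.012).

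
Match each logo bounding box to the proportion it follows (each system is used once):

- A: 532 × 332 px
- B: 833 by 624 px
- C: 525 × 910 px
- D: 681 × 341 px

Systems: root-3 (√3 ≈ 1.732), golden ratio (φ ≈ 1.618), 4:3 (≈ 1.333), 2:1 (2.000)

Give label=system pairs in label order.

A = 532/332 ≈ 1.602 → golden ratio (1.618)
B = 833/624 ≈ 1.335 → 4:3 (1.333)
C = 910/525 ≈ 1.733 → root-3 (1.732)
D = 681/341 ≈ 1.997 → 2:1 (2.000)

A=golden ratio, B=4:3, C=root-3, D=2:1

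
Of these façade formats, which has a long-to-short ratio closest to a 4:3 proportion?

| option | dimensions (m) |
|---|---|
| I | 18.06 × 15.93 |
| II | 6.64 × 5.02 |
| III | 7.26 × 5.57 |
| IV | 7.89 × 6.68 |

II

Ratios (long/short): I ≈ 1.134; II ≈ 1.323; III ≈ 1.303; IV ≈ 1.181.
4:3 ≈ 1.333; option II is nearest (Δ 0.010).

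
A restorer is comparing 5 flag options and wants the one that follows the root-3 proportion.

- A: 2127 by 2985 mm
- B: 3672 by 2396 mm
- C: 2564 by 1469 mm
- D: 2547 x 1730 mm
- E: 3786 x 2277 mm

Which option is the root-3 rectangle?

Ratios (long/short): A ≈ 1.403; B ≈ 1.533; C ≈ 1.745; D ≈ 1.472; E ≈ 1.663.
root-3 ≈ 1.732; option C is nearest (Δ 0.013).

C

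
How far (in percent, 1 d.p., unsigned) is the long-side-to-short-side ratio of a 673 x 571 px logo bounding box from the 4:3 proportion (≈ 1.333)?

11.6%

Ratio = 673 / 571 ≈ 1.1786.
Ideal 4:3 ≈ 1.3333. |1.1786 − 1.3333| / 1.3333 ≈ 11.60% → 11.6%.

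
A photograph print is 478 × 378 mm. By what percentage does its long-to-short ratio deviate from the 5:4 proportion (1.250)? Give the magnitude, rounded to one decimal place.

1.2%

Ratio = 478 / 378 ≈ 1.2646.
Ideal 5:4 = 1.2500. |1.2646 − 1.2500| / 1.2500 ≈ 1.17% → 1.2%.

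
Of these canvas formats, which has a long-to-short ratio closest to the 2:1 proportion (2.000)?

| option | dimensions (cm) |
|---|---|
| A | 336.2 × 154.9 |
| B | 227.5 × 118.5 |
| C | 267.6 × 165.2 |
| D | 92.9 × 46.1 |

Ratios (long/short): A ≈ 2.170; B ≈ 1.920; C ≈ 1.620; D ≈ 2.015.
2:1 ≈ 2.000; option D is nearest (Δ 0.015).

D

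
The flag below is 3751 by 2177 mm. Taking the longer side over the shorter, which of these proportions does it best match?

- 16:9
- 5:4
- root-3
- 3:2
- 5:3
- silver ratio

root-3

3751/2177 ≈ 1.723. Nearest candidates are root-3 (1.732, off by 0.009) and 16:9 (1.778, off by 0.055).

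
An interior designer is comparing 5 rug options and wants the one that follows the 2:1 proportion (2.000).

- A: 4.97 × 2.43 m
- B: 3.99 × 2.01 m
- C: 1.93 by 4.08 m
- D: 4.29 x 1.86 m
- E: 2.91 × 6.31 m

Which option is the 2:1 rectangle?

B

Target 2:1 ≈ 2.000.
A: 2.045 (Δ0.045)  B: 1.985 (Δ0.015)  C: 2.114 (Δ0.114)  D: 2.306 (Δ0.306)  E: 2.168 (Δ0.168)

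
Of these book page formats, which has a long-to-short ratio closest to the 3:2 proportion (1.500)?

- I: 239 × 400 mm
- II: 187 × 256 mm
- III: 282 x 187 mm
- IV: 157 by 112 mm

III

Target 3:2 ≈ 1.500.
I: 1.674 (Δ0.174)  II: 1.369 (Δ0.131)  III: 1.508 (Δ0.008)  IV: 1.402 (Δ0.098)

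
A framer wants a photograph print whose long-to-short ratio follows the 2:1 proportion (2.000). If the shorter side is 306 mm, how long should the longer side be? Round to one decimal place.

2:1 = 2.00000.
Longer side = 306 × 2.00000 ≈ 612.000 → 612.0 mm.

612.0 mm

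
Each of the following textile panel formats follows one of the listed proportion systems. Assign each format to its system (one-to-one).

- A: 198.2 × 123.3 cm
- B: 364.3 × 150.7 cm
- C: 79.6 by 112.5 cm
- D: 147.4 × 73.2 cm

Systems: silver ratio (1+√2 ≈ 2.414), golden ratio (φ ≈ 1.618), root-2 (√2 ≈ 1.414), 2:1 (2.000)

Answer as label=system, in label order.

A=golden ratio, B=silver ratio, C=root-2, D=2:1

A = 198.2/123.3 ≈ 1.607 → golden ratio (1.618)
B = 364.3/150.7 ≈ 2.417 → silver ratio (2.414)
C = 112.5/79.6 ≈ 1.413 → root-2 (1.414)
D = 147.4/73.2 ≈ 2.014 → 2:1 (2.000)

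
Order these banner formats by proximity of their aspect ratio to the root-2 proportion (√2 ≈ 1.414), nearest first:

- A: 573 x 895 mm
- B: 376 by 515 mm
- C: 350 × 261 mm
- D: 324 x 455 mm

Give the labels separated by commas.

A: 895/573 ≈ 1.562 → |1.562 − 1.414| = 0.148
B: 515/376 ≈ 1.370 → |1.370 − 1.414| = 0.044
C: 350/261 ≈ 1.341 → |1.341 − 1.414| = 0.073
D: 455/324 ≈ 1.404 → |1.404 − 1.414| = 0.010

D, B, C, A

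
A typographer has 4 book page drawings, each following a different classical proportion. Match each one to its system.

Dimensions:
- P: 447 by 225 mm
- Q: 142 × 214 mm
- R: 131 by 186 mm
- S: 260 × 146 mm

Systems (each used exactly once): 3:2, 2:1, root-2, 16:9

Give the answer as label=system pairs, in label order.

P = 447/225 ≈ 1.987 → 2:1 (2.000)
Q = 214/142 ≈ 1.507 → 3:2 (1.500)
R = 186/131 ≈ 1.420 → root-2 (1.414)
S = 260/146 ≈ 1.781 → 16:9 (1.778)

P=2:1, Q=3:2, R=root-2, S=16:9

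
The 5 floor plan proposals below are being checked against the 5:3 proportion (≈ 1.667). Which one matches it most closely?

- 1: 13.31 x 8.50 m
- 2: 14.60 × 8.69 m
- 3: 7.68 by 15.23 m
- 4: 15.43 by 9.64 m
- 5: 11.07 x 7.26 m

Target 5:3 ≈ 1.667.
1: 1.566 (Δ0.101)  2: 1.680 (Δ0.013)  3: 1.983 (Δ0.316)  4: 1.601 (Δ0.066)  5: 1.525 (Δ0.142)

2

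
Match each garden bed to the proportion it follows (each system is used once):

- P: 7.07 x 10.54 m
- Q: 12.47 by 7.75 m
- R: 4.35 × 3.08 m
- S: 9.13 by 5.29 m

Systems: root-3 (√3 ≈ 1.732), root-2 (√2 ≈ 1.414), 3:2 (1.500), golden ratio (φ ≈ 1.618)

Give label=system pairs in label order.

P=3:2, Q=golden ratio, R=root-2, S=root-3

Ratios: P ≈ 1.491; Q ≈ 1.609; R ≈ 1.412; S ≈ 1.726.
Targets: root-3 ≈ 1.732; root-2 ≈ 1.414; 3:2 ≈ 1.500; golden ratio ≈ 1.618.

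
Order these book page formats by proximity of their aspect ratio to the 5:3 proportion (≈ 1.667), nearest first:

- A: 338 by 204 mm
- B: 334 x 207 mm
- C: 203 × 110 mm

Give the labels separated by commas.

A, B, C

A: 338/204 ≈ 1.657 → |1.657 − 1.667| = 0.010
B: 334/207 ≈ 1.614 → |1.614 − 1.667| = 0.053
C: 203/110 ≈ 1.845 → |1.845 − 1.667| = 0.178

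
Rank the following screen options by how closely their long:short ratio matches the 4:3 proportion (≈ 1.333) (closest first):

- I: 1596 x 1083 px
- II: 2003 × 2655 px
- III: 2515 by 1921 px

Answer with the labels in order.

II, III, I

Ratios: I = 1596 / 1083 ≈ 1.474; II = 2655 / 2003 ≈ 1.326; III = 2515 / 1921 ≈ 1.309.
|Δ from 1.333|: I 0.141; II 0.007; III 0.024.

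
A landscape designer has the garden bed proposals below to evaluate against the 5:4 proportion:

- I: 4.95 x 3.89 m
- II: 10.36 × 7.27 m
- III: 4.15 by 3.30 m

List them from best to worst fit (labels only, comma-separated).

Ratios: I = 4.95 / 3.89 ≈ 1.272; II = 10.36 / 7.27 ≈ 1.425; III = 4.15 / 3.30 ≈ 1.258.
|Δ from 1.250|: I 0.022; II 0.175; III 0.008.

III, I, II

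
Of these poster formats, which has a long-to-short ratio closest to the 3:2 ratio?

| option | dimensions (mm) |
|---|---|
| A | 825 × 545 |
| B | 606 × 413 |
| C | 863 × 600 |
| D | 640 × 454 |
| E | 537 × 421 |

Target 3:2 ≈ 1.500.
A: 1.514 (Δ0.014)  B: 1.467 (Δ0.033)  C: 1.438 (Δ0.062)  D: 1.410 (Δ0.090)  E: 1.276 (Δ0.224)

A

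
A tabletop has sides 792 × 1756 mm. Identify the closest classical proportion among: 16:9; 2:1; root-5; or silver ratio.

root-5

Ratio = 1756 / 792 ≈ 2.217.
Distances: 16:9 1.778 (Δ 0.439); 2:1 2.000 (Δ 0.217); root-5 2.236 (Δ 0.019); silver ratio 2.414 (Δ 0.197).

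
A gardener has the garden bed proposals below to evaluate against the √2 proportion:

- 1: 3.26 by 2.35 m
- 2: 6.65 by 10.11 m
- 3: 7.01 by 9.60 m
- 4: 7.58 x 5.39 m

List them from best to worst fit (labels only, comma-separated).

4, 1, 3, 2

1: 3.26/2.35 ≈ 1.387 → |1.387 − 1.414| = 0.027
2: 10.11/6.65 ≈ 1.520 → |1.520 − 1.414| = 0.106
3: 9.60/7.01 ≈ 1.369 → |1.369 − 1.414| = 0.045
4: 7.58/5.39 ≈ 1.406 → |1.406 − 1.414| = 0.008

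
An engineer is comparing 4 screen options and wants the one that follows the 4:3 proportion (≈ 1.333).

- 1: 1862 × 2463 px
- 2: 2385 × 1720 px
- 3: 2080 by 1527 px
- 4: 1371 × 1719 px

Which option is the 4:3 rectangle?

1

Target 4:3 ≈ 1.333.
1: 1.323 (Δ0.010)  2: 1.387 (Δ0.054)  3: 1.362 (Δ0.029)  4: 1.254 (Δ0.079)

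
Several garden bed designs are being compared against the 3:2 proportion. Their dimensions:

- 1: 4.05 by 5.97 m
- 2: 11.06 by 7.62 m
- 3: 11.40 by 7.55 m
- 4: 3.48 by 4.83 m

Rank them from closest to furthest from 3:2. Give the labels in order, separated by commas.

Ratios: 1 = 5.97 / 4.05 ≈ 1.474; 2 = 11.06 / 7.62 ≈ 1.451; 3 = 11.40 / 7.55 ≈ 1.510; 4 = 4.83 / 3.48 ≈ 1.388.
|Δ from 1.500|: 1 0.026; 2 0.049; 3 0.010; 4 0.112.

3, 1, 2, 4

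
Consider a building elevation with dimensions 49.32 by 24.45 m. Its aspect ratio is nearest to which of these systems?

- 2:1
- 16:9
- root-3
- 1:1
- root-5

2:1

Ratio = 49.32 / 24.45 ≈ 2.017.
Distances: 2:1 2.000 (Δ 0.017); 16:9 1.778 (Δ 0.239); root-3 1.732 (Δ 0.285); 1:1 1.000 (Δ 1.017); root-5 2.236 (Δ 0.219).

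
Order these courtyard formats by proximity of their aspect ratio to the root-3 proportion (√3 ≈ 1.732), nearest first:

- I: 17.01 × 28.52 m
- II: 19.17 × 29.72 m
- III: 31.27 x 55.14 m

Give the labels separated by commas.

Ratios: I = 28.52 / 17.01 ≈ 1.677; II = 29.72 / 19.17 ≈ 1.550; III = 55.14 / 31.27 ≈ 1.763.
|Δ from 1.732|: I 0.055; II 0.182; III 0.031.

III, I, II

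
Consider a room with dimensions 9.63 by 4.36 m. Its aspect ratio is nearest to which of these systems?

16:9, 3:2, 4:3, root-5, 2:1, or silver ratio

root-5

Ratio = 9.63 / 4.36 ≈ 2.209.
Distances: 16:9 1.778 (Δ 0.431); 3:2 1.500 (Δ 0.709); 4:3 1.333 (Δ 0.876); root-5 2.236 (Δ 0.027); 2:1 2.000 (Δ 0.209); silver ratio 2.414 (Δ 0.205).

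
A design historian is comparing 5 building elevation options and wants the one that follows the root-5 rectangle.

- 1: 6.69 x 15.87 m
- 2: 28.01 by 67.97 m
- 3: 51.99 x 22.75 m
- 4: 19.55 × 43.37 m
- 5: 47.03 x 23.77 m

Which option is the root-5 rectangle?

4

Ratios (long/short): 1 ≈ 2.372; 2 ≈ 2.427; 3 ≈ 2.285; 4 ≈ 2.218; 5 ≈ 1.979.
root-5 ≈ 2.236; option 4 is nearest (Δ 0.018).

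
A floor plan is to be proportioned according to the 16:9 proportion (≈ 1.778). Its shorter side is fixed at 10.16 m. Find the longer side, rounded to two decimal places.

18.06 m

16:9 ≈ 1.77778.
Longer side = 10.16 × 1.77778 ≈ 18.0622 → 18.06 m.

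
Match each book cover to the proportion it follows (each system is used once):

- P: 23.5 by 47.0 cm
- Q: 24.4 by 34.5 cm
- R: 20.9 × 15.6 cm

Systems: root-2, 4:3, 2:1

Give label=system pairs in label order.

P=2:1, Q=root-2, R=4:3

P = 47.0/23.5 ≈ 2.000 → 2:1 (2.000)
Q = 34.5/24.4 ≈ 1.414 → root-2 (1.414)
R = 20.9/15.6 ≈ 1.340 → 4:3 (1.333)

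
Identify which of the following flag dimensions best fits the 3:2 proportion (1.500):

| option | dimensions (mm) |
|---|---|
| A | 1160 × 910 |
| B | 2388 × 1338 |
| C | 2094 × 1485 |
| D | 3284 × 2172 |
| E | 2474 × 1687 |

D

Target 3:2 ≈ 1.500.
A: 1.275 (Δ0.225)  B: 1.785 (Δ0.285)  C: 1.410 (Δ0.090)  D: 1.512 (Δ0.012)  E: 1.467 (Δ0.033)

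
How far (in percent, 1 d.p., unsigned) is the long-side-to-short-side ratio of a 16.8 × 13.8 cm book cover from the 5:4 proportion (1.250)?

Ratio = 16.8 / 13.8 ≈ 1.2174.
Ideal 5:4 = 1.2500. |1.2174 − 1.2500| / 1.2500 ≈ 2.61% → 2.6%.

2.6%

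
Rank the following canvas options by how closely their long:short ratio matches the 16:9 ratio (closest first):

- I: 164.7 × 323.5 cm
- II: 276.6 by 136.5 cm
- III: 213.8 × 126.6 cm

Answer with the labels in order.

Ratios: I = 323.5 / 164.7 ≈ 1.964; II = 276.6 / 136.5 ≈ 2.026; III = 213.8 / 126.6 ≈ 1.689.
|Δ from 1.778|: I 0.186; II 0.248; III 0.089.

III, I, II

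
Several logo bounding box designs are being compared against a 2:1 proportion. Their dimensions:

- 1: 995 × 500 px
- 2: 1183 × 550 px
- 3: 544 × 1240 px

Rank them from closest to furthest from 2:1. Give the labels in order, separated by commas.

1, 2, 3

Ratios: 1 = 995 / 500 ≈ 1.990; 2 = 1183 / 550 ≈ 2.151; 3 = 1240 / 544 ≈ 2.279.
|Δ from 2.000|: 1 0.010; 2 0.151; 3 0.279.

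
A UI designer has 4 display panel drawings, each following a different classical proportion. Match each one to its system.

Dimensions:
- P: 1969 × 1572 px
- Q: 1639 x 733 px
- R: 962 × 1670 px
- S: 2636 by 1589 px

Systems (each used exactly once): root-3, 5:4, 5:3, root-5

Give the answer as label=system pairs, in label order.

P=5:4, Q=root-5, R=root-3, S=5:3

P = 1969/1572 ≈ 1.253 → 5:4 (1.250)
Q = 1639/733 ≈ 2.236 → root-5 (2.236)
R = 1670/962 ≈ 1.736 → root-3 (1.732)
S = 2636/1589 ≈ 1.659 → 5:3 (1.667)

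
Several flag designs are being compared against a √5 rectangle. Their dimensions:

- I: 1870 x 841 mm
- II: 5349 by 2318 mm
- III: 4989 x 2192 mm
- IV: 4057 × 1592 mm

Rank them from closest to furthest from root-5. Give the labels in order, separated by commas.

Ratios: I = 1870 / 841 ≈ 2.224; II = 5349 / 2318 ≈ 2.308; III = 4989 / 2192 ≈ 2.276; IV = 4057 / 1592 ≈ 2.548.
|Δ from 2.236|: I 0.012; II 0.072; III 0.040; IV 0.312.

I, III, II, IV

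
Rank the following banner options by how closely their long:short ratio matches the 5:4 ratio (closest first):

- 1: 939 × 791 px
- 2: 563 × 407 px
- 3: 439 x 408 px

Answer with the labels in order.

Ratios: 1 = 939 / 791 ≈ 1.187; 2 = 563 / 407 ≈ 1.383; 3 = 439 / 408 ≈ 1.076.
|Δ from 1.250|: 1 0.063; 2 0.133; 3 0.174.

1, 2, 3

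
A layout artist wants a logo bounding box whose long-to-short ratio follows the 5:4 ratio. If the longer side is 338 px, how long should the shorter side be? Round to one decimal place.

270.4 px

5:4 = 1.25000.
Shorter side = 338 ÷ 1.25000 ≈ 270.400 → 270.4 px.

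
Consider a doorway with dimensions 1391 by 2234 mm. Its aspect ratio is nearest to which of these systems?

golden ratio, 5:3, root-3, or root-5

golden ratio

Ratio = 2234 / 1391 ≈ 1.606.
Distances: golden ratio 1.618 (Δ 0.012); 5:3 1.667 (Δ 0.061); root-3 1.732 (Δ 0.126); root-5 2.236 (Δ 0.630).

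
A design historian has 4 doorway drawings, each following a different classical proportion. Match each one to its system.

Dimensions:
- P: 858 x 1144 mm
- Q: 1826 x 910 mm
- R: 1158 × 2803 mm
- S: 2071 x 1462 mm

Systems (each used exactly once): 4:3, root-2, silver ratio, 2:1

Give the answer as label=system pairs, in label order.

Ratios: P ≈ 1.333; Q ≈ 2.007; R ≈ 2.421; S ≈ 1.417.
Targets: 4:3 ≈ 1.333; root-2 ≈ 1.414; silver ratio ≈ 2.414; 2:1 ≈ 2.000.

P=4:3, Q=2:1, R=silver ratio, S=root-2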